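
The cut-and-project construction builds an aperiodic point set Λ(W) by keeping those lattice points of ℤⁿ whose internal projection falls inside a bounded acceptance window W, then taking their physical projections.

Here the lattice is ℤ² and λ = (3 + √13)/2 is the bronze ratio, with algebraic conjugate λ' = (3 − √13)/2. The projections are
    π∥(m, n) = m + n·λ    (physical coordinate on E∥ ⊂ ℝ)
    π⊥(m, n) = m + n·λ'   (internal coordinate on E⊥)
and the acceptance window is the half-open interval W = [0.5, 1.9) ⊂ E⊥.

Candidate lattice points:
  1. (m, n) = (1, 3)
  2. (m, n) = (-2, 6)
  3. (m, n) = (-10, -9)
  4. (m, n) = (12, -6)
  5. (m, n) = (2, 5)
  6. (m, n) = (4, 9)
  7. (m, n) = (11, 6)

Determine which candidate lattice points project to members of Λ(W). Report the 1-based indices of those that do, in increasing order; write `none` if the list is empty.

6

Compute λ' = (3−√13)/2 = -0.302776, so π⊥(m,n) = m -0.302776·n.
[1] lift (1,3): star map gives 0.091673; window check 0.5 ≤ 0.091673 < 1.9 is false → out
[2] lift (-2,6): star map gives -3.816654; window check 0.5 ≤ -3.816654 < 1.9 is false → out
[3] lift (-10,-9): star map gives -7.275019; window check 0.5 ≤ -7.275019 < 1.9 is false → out
[4] lift (12,-6): star map gives 13.816654; window check 0.5 ≤ 13.816654 < 1.9 is false → out
[5] lift (2,5): star map gives 0.486122; window check 0.5 ≤ 0.486122 < 1.9 is false → out
[6] lift (4,9): star map gives 1.275019; window check 0.5 ≤ 1.275019 < 1.9 is true → IN Λ
[7] lift (11,6): star map gives 9.183346; window check 0.5 ≤ 9.183346 < 1.9 is false → out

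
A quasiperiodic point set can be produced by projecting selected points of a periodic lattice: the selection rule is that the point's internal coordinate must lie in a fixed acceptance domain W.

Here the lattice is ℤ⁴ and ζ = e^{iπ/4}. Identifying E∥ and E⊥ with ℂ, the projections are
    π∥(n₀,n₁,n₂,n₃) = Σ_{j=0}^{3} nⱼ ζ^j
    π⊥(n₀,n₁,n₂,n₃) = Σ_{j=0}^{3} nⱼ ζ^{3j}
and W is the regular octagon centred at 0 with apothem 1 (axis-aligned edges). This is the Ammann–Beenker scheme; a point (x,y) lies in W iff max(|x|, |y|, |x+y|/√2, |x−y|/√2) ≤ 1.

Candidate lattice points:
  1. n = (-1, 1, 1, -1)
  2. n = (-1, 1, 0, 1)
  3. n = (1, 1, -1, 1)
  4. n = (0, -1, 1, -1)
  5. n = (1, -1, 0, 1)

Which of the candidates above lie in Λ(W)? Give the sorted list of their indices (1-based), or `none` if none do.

Internal map: ζ^{3j} for j=0..3 gives (1,0), (−√2/2,√2/2), (0,−1), (√2/2,√2/2).
candidate 1: n = (-1, 1, 1, -1) → π⊥ ≈ (-2.4142, -1.0000); max(|x|,|y|,|x±y|/√2) = 2.4142 > 1 ⇒ ∉ W
candidate 2: n = (-1, 1, 0, 1) → π⊥ ≈ (-1.0000, +1.4142); max(|x|,|y|,|x±y|/√2) = 1.7071 > 1 ⇒ ∉ W
candidate 3: n = (1, 1, -1, 1) → π⊥ ≈ (+1.0000, +2.4142); max(|x|,|y|,|x±y|/√2) = 2.4142 > 1 ⇒ ∉ W
candidate 4: n = (0, -1, 1, -1) → π⊥ ≈ (+0.0000, -2.4142); max(|x|,|y|,|x±y|/√2) = 2.4142 > 1 ⇒ ∉ W
candidate 5: n = (1, -1, 0, 1) → π⊥ ≈ (+2.4142, +0.0000); max(|x|,|y|,|x±y|/√2) = 2.4142 > 1 ⇒ ∉ W

none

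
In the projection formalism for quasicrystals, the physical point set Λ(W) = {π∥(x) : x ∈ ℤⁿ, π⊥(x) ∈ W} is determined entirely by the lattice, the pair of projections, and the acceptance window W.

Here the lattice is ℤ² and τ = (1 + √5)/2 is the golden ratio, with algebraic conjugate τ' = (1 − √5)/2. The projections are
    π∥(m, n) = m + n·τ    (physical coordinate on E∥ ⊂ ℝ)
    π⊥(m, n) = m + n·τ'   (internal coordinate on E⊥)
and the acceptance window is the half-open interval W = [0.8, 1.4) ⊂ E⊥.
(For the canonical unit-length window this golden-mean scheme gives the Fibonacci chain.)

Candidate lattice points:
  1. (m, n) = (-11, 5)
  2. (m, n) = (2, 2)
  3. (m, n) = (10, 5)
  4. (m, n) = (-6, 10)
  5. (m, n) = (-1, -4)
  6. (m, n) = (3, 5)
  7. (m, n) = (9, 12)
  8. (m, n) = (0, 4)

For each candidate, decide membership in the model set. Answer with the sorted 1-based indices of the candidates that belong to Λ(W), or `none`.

Compute τ' = (1−√5)/2 = -0.6180, so π⊥(m,n) = m -0.6180·n.
#1 (-11,5): internal coord -11 + (5)·τ' = -14.0902; -14.0902 ∉ [0.8, 1.4) → out
#2 (2,2): internal coord 2 + (2)·τ' = +0.7639; +0.7639 ∉ [0.8, 1.4) → out
#3 (10,5): internal coord 10 + (5)·τ' = +6.9098; +6.9098 ∉ [0.8, 1.4) → out
#4 (-6,10): internal coord -6 + (10)·τ' = -12.1803; -12.1803 ∉ [0.8, 1.4) → out
#5 (-1,-4): internal coord -1 + (-4)·τ' = +1.4721; +1.4721 ∉ [0.8, 1.4) → out
#6 (3,5): internal coord 3 + (5)·τ' = -0.0902; -0.0902 ∉ [0.8, 1.4) → out
#7 (9,12): internal coord 9 + (12)·τ' = +1.5836; +1.5836 ∉ [0.8, 1.4) → out
#8 (0,4): internal coord 0 + (4)·τ' = -2.4721; -2.4721 ∉ [0.8, 1.4) → out

none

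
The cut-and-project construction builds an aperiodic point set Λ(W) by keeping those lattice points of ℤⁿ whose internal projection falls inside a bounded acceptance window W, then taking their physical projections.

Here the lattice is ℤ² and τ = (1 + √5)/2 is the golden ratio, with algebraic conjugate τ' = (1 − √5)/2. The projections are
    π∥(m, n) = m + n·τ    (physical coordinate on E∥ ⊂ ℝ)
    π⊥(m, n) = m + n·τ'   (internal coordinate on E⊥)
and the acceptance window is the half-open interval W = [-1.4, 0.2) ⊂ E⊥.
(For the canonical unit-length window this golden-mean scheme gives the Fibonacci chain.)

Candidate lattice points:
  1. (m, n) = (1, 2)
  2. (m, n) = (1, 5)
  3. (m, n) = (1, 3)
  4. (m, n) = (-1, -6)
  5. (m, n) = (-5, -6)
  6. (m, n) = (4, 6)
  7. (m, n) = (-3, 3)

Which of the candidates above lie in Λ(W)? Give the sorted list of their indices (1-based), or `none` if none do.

Numerically τ ≈ 1.6180 and τ' = −1/τ ≈ -0.6180.
candidate 1: (m,n)=(1,2) → π∥ = 1+2·τ ≈ 4.2361, π⊥ = 1+2·τ' ≈ -0.2361 ∈ [-1.4, 0.2) ⇒ IN Λ
candidate 2: (m,n)=(1,5) → π∥ = 1+5·τ ≈ 9.0902, π⊥ = 1+5·τ' ≈ -2.0902 ∉ [-1.4, 0.2) ⇒ out
candidate 3: (m,n)=(1,3) → π∥ = 1+3·τ ≈ 5.8541, π⊥ = 1+3·τ' ≈ -0.8541 ∈ [-1.4, 0.2) ⇒ IN Λ
candidate 4: (m,n)=(-1,-6) → π∥ = -1-6·τ ≈ -10.7082, π⊥ = -1-6·τ' ≈ 2.7082 ∉ [-1.4, 0.2) ⇒ out
candidate 5: (m,n)=(-5,-6) → π∥ = -5-6·τ ≈ -14.7082, π⊥ = -5-6·τ' ≈ -1.2918 ∈ [-1.4, 0.2) ⇒ IN Λ
candidate 6: (m,n)=(4,6) → π∥ = 4+6·τ ≈ 13.7082, π⊥ = 4+6·τ' ≈ 0.2918 ∉ [-1.4, 0.2) ⇒ out
candidate 7: (m,n)=(-3,3) → π∥ = -3+3·τ ≈ 1.8541, π⊥ = -3+3·τ' ≈ -4.8541 ∉ [-1.4, 0.2) ⇒ out

1, 3, 5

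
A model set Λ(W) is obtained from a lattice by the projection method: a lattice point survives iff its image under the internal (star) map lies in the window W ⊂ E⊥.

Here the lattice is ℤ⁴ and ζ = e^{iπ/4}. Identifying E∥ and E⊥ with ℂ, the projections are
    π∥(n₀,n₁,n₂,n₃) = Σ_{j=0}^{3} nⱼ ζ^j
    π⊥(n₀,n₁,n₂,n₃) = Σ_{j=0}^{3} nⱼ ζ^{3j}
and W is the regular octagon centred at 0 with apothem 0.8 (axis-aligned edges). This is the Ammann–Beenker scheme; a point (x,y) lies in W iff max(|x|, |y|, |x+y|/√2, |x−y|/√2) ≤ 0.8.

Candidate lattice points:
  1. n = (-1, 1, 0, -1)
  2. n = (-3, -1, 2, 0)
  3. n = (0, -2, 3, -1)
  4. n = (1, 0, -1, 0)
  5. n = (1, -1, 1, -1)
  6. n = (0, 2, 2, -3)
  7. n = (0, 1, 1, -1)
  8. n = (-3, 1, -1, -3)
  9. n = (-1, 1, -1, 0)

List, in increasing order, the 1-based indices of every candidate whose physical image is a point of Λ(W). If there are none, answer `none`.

none

Internal map: ζ^{3j} for j=0..3 gives (1,0), (−√2/2,√2/2), (0,−1), (√2/2,√2/2).
candidate 1: n = (-1, 1, 0, -1) → π⊥ ≈ (-2.4142, +0.0000); max(|x|,|y|,|x±y|/√2) = 2.4142 > 0.8 ⇒ ∉ W
candidate 2: n = (-3, -1, 2, 0) → π⊥ ≈ (-2.2929, -2.7071); max(|x|,|y|,|x±y|/√2) = 3.5355 > 0.8 ⇒ ∉ W
candidate 3: n = (0, -2, 3, -1) → π⊥ ≈ (+0.7071, -5.1213); max(|x|,|y|,|x±y|/√2) = 5.1213 > 0.8 ⇒ ∉ W
candidate 4: n = (1, 0, -1, 0) → π⊥ ≈ (+1.0000, +1.0000); max(|x|,|y|,|x±y|/√2) = 1.4142 > 0.8 ⇒ ∉ W
candidate 5: n = (1, -1, 1, -1) → π⊥ ≈ (+1.0000, -2.4142); max(|x|,|y|,|x±y|/√2) = 2.4142 > 0.8 ⇒ ∉ W
candidate 6: n = (0, 2, 2, -3) → π⊥ ≈ (-3.5355, -2.7071); max(|x|,|y|,|x±y|/√2) = 4.4142 > 0.8 ⇒ ∉ W
candidate 7: n = (0, 1, 1, -1) → π⊥ ≈ (-1.4142, -1.0000); max(|x|,|y|,|x±y|/√2) = 1.7071 > 0.8 ⇒ ∉ W
candidate 8: n = (-3, 1, -1, -3) → π⊥ ≈ (-5.8284, -0.4142); max(|x|,|y|,|x±y|/√2) = 5.8284 > 0.8 ⇒ ∉ W
candidate 9: n = (-1, 1, -1, 0) → π⊥ ≈ (-1.7071, +1.7071); max(|x|,|y|,|x±y|/√2) = 2.4142 > 0.8 ⇒ ∉ W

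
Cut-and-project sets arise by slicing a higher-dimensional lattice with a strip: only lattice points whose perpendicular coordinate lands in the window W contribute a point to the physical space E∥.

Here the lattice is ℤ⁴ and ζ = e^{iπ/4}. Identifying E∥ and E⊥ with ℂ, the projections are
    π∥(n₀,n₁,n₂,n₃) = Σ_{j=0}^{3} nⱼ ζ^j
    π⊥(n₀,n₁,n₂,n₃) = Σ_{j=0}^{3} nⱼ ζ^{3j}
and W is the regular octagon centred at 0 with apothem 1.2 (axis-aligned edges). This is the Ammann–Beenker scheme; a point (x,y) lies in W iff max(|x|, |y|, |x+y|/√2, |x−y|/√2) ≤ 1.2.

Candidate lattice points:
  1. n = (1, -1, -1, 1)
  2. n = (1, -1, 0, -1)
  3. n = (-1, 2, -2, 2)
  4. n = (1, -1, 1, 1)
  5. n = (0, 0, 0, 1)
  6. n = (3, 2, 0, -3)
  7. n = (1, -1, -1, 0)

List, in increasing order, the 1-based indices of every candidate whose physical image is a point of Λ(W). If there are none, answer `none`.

5, 6

With ζ = e^{iπ/4} the internal vectors are ζ^0,ζ^3,ζ^6,ζ^9.
candidate 1: n = (1, -1, -1, 1) → π⊥ ≈ (+2.41421, +1.00000); max(|x|,|y|,|x±y|/√2) = 2.41421 > 1.2 ⇒ ∉ W
candidate 2: n = (1, -1, 0, -1) → π⊥ ≈ (+1.00000, -1.41421); max(|x|,|y|,|x±y|/√2) = 1.70711 > 1.2 ⇒ ∉ W
candidate 3: n = (-1, 2, -2, 2) → π⊥ ≈ (-1.00000, +4.82843); max(|x|,|y|,|x±y|/√2) = 4.82843 > 1.2 ⇒ ∉ W
candidate 4: n = (1, -1, 1, 1) → π⊥ ≈ (+2.41421, -1.00000); max(|x|,|y|,|x±y|/√2) = 2.41421 > 1.2 ⇒ ∉ W
candidate 5: n = (0, 0, 0, 1) → π⊥ ≈ (+0.70711, +0.70711); max(|x|,|y|,|x±y|/√2) = 1.00000 ≤ 1.2 ⇒ ∈ W
candidate 6: n = (3, 2, 0, -3) → π⊥ ≈ (-0.53553, -0.70711); max(|x|,|y|,|x±y|/√2) = 0.87868 ≤ 1.2 ⇒ ∈ W
candidate 7: n = (1, -1, -1, 0) → π⊥ ≈ (+1.70711, +0.29289); max(|x|,|y|,|x±y|/√2) = 1.70711 > 1.2 ⇒ ∉ W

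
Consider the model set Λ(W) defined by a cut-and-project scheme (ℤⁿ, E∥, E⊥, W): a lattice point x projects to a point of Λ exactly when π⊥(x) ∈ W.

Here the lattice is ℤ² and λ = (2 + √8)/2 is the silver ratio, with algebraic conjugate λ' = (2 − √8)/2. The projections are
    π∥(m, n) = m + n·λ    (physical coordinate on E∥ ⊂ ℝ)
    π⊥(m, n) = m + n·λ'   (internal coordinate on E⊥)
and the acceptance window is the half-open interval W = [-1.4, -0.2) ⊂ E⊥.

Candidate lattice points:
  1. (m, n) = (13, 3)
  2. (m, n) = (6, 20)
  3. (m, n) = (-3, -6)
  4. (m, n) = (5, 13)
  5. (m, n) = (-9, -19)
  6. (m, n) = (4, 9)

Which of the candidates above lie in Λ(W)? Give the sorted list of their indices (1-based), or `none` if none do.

Compute λ' = (2−√8)/2 = -0.4142, so π⊥(m,n) = m -0.4142·n.
candidate 1: (m,n)=(13,3) → π∥ = 13+3·λ ≈ 20.2426, π⊥ = 13+3·λ' ≈ 11.7574 ∉ [-1.4, -0.2) ⇒ out
candidate 2: (m,n)=(6,20) → π∥ = 6+20·λ ≈ 54.2843, π⊥ = 6+20·λ' ≈ -2.2843 ∉ [-1.4, -0.2) ⇒ out
candidate 3: (m,n)=(-3,-6) → π∥ = -3-6·λ ≈ -17.4853, π⊥ = -3-6·λ' ≈ -0.5147 ∈ [-1.4, -0.2) ⇒ IN Λ
candidate 4: (m,n)=(5,13) → π∥ = 5+13·λ ≈ 36.3848, π⊥ = 5+13·λ' ≈ -0.3848 ∈ [-1.4, -0.2) ⇒ IN Λ
candidate 5: (m,n)=(-9,-19) → π∥ = -9-19·λ ≈ -54.8701, π⊥ = -9-19·λ' ≈ -1.1299 ∈ [-1.4, -0.2) ⇒ IN Λ
candidate 6: (m,n)=(4,9) → π∥ = 4+9·λ ≈ 25.7279, π⊥ = 4+9·λ' ≈ 0.2721 ∉ [-1.4, -0.2) ⇒ out

3, 4, 5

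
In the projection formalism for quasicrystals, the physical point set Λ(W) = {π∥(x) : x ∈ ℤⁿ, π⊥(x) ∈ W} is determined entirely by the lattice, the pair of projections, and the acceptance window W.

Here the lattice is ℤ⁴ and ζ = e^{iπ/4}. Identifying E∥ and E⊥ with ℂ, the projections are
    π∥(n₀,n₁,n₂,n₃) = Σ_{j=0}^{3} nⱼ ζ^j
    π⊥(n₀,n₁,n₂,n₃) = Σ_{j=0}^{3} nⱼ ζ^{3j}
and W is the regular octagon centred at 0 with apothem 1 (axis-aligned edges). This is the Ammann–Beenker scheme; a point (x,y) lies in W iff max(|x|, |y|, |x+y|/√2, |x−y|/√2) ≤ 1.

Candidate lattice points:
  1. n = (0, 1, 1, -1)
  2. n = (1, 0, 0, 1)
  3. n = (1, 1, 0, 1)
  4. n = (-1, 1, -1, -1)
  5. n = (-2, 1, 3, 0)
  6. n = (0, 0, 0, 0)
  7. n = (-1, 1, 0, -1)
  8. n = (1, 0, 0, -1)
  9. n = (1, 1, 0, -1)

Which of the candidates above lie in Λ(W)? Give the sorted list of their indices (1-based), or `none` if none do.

π⊥(n) = n₀ + n₁ζ³ + n₂ζ⁶ + n₃ζ⁹ where ζ = e^{iπ/4}.
candidate 1: n = (0, 1, 1, -1) → π⊥ ≈ (-1.41421, -1.00000); max(|x|,|y|,|x±y|/√2) = 1.70711 > 1 ⇒ ∉ W
candidate 2: n = (1, 0, 0, 1) → π⊥ ≈ (+1.70711, +0.70711); max(|x|,|y|,|x±y|/√2) = 1.70711 > 1 ⇒ ∉ W
candidate 3: n = (1, 1, 0, 1) → π⊥ ≈ (+1.00000, +1.41421); max(|x|,|y|,|x±y|/√2) = 1.70711 > 1 ⇒ ∉ W
candidate 4: n = (-1, 1, -1, -1) → π⊥ ≈ (-2.41421, +1.00000); max(|x|,|y|,|x±y|/√2) = 2.41421 > 1 ⇒ ∉ W
candidate 5: n = (-2, 1, 3, 0) → π⊥ ≈ (-2.70711, -2.29289); max(|x|,|y|,|x±y|/√2) = 3.53553 > 1 ⇒ ∉ W
candidate 6: n = (0, 0, 0, 0) → π⊥ ≈ (+0.00000, +0.00000); max(|x|,|y|,|x±y|/√2) = 0.00000 ≤ 1 ⇒ ∈ W
candidate 7: n = (-1, 1, 0, -1) → π⊥ ≈ (-2.41421, +0.00000); max(|x|,|y|,|x±y|/√2) = 2.41421 > 1 ⇒ ∉ W
candidate 8: n = (1, 0, 0, -1) → π⊥ ≈ (+0.29289, -0.70711); max(|x|,|y|,|x±y|/√2) = 0.70711 ≤ 1 ⇒ ∈ W
candidate 9: n = (1, 1, 0, -1) → π⊥ ≈ (-0.41421, +0.00000); max(|x|,|y|,|x±y|/√2) = 0.41421 ≤ 1 ⇒ ∈ W

6, 8, 9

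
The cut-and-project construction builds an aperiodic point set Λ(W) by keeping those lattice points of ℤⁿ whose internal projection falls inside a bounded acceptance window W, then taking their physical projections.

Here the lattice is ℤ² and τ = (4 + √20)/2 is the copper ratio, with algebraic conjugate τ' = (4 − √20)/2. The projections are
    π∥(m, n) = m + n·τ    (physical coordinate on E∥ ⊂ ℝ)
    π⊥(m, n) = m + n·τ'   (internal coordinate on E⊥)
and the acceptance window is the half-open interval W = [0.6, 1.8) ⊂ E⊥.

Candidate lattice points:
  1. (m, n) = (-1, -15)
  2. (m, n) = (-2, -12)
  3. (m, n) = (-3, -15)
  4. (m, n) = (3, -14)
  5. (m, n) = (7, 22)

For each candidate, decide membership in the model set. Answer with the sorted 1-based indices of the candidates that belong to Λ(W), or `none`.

2

Compute τ' = (4−√20)/2 = -0.2361, so π⊥(m,n) = m -0.2361·n.
[1] lift (-1,-15): star map gives 2.5410; window check 0.6 ≤ 2.5410 < 1.8 is false → out
[2] lift (-2,-12): star map gives 0.8328; window check 0.6 ≤ 0.8328 < 1.8 is true → IN Λ
[3] lift (-3,-15): star map gives 0.5410; window check 0.6 ≤ 0.5410 < 1.8 is false → out
[4] lift (3,-14): star map gives 6.3050; window check 0.6 ≤ 6.3050 < 1.8 is false → out
[5] lift (7,22): star map gives 1.8065; window check 0.6 ≤ 1.8065 < 1.8 is false → out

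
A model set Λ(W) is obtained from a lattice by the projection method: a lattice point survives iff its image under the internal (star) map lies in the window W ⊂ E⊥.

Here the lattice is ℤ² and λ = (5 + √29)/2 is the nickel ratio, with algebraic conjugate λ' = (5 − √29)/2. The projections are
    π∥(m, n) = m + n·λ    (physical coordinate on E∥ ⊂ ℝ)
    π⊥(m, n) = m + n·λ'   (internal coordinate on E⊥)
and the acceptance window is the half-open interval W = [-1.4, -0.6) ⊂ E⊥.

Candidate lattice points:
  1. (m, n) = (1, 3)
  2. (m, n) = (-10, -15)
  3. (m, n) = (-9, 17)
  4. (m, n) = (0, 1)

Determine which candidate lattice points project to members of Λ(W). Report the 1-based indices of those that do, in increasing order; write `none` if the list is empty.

Numerically λ ≈ 5.19258 and λ' = −1/λ ≈ -0.19258.
candidate 1: (m,n)=(1,3) → π∥ = 1+3·λ ≈ 16.57775, π⊥ = 1+3·λ' ≈ 0.42225 ∉ [-1.4, -0.6) ⇒ out
candidate 2: (m,n)=(-10,-15) → π∥ = -10-15·λ ≈ -87.88874, π⊥ = -10-15·λ' ≈ -7.11126 ∉ [-1.4, -0.6) ⇒ out
candidate 3: (m,n)=(-9,17) → π∥ = -9+17·λ ≈ 79.27390, π⊥ = -9+17·λ' ≈ -12.27390 ∉ [-1.4, -0.6) ⇒ out
candidate 4: (m,n)=(0,1) → π∥ = 0+1·λ ≈ 5.19258, π⊥ = 0+1·λ' ≈ -0.19258 ∉ [-1.4, -0.6) ⇒ out

none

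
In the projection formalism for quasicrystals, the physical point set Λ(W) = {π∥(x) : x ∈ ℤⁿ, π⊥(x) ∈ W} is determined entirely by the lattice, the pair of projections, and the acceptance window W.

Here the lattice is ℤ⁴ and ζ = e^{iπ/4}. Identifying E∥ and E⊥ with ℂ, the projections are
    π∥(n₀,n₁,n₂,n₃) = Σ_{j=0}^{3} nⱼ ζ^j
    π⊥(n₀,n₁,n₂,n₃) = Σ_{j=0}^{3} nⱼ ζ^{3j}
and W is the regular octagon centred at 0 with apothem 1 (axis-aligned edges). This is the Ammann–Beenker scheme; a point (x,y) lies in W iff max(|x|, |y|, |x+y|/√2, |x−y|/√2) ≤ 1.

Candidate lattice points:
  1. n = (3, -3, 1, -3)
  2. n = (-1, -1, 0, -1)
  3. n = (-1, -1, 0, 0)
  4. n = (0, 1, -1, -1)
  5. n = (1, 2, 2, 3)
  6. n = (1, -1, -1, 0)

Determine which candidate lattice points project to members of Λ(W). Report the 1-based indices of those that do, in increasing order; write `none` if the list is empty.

Internal map: ζ^{3j} for j=0..3 gives (1,0), (−√2/2,√2/2), (0,−1), (√2/2,√2/2).
#1 (3, -3, 1, -3): internal (3.0000, -5.2426); octagon support 5.8284 vs apothem 1 → ∉ W
#2 (-1, -1, 0, -1): internal (-1.0000, -1.4142); octagon support 1.7071 vs apothem 1 → ∉ W
#3 (-1, -1, 0, 0): internal (-0.2929, -0.7071); octagon support 0.7071 vs apothem 1 → ∈ W
#4 (0, 1, -1, -1): internal (-1.4142, 1.0000); octagon support 1.7071 vs apothem 1 → ∉ W
#5 (1, 2, 2, 3): internal (1.7071, 1.5355); octagon support 2.2929 vs apothem 1 → ∉ W
#6 (1, -1, -1, 0): internal (1.7071, 0.2929); octagon support 1.7071 vs apothem 1 → ∉ W

3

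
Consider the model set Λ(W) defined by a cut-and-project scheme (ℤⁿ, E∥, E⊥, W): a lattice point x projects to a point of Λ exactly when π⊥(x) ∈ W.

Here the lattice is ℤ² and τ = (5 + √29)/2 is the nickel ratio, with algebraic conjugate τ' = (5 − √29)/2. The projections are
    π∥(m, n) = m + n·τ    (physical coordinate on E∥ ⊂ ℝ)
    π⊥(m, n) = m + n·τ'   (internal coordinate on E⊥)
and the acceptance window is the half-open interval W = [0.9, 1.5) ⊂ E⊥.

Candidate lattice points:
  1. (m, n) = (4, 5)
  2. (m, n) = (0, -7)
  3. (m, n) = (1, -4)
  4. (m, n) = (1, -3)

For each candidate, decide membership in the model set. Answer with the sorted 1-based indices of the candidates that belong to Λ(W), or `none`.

τ' = (5−√29)/2 ≈ -0.19258.
candidate 1: (m,n)=(4,5) → π∥ = 4+5·τ ≈ 29.96291, π⊥ = 4+5·τ' ≈ 3.03709 ∉ [0.9, 1.5) ⇒ out
candidate 2: (m,n)=(0,-7) → π∥ = 0-7·τ ≈ -36.34808, π⊥ = 0-7·τ' ≈ 1.34808 ∈ [0.9, 1.5) ⇒ IN Λ
candidate 3: (m,n)=(1,-4) → π∥ = 1-4·τ ≈ -19.77033, π⊥ = 1-4·τ' ≈ 1.77033 ∉ [0.9, 1.5) ⇒ out
candidate 4: (m,n)=(1,-3) → π∥ = 1-3·τ ≈ -14.57775, π⊥ = 1-3·τ' ≈ 1.57775 ∉ [0.9, 1.5) ⇒ out

2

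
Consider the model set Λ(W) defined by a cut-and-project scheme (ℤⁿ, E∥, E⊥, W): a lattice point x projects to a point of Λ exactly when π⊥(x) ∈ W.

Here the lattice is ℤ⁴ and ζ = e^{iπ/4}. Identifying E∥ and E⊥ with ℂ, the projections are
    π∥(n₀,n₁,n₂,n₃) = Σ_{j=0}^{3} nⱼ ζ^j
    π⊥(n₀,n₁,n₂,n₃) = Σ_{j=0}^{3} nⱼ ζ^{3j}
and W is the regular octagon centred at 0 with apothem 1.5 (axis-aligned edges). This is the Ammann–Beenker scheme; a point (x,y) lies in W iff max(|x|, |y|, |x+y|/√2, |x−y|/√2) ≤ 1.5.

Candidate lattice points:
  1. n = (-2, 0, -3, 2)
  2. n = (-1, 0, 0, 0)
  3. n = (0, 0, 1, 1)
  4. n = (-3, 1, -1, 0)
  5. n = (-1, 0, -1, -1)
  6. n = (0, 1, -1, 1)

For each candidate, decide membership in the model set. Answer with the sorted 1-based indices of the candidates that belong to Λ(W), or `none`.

Internal map: ζ^{3j} for j=0..3 gives (1,0), (−√2/2,√2/2), (0,−1), (√2/2,√2/2).
#1 (-2, 0, -3, 2): internal (-0.58579, 4.41421); octagon support 4.41421 vs apothem 1.5 → ∉ W
#2 (-1, 0, 0, 0): internal (-1.00000, 0.00000); octagon support 1.00000 vs apothem 1.5 → ∈ W
#3 (0, 0, 1, 1): internal (0.70711, -0.29289); octagon support 0.70711 vs apothem 1.5 → ∈ W
#4 (-3, 1, -1, 0): internal (-3.70711, 1.70711); octagon support 3.82843 vs apothem 1.5 → ∉ W
#5 (-1, 0, -1, -1): internal (-1.70711, 0.29289); octagon support 1.70711 vs apothem 1.5 → ∉ W
#6 (0, 1, -1, 1): internal (0.00000, 2.41421); octagon support 2.41421 vs apothem 1.5 → ∉ W

2, 3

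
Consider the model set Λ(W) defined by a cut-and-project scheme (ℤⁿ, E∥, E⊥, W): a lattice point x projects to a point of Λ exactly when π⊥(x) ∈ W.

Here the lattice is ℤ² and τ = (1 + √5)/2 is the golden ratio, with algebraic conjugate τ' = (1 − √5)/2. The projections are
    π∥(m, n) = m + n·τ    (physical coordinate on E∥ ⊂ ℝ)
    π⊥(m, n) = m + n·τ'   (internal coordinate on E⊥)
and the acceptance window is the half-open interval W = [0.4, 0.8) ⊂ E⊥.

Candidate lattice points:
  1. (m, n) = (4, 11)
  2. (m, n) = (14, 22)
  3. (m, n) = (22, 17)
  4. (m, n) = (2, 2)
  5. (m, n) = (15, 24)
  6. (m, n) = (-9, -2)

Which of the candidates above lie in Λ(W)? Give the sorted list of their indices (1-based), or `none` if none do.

Numerically τ ≈ 1.618034 and τ' = −1/τ ≈ -0.618034.
candidate 1: (m,n)=(4,11) → π∥ = 4+11·τ ≈ 21.798374, π⊥ = 4+11·τ' ≈ -2.798374 ∉ [0.4, 0.8) ⇒ out
candidate 2: (m,n)=(14,22) → π∥ = 14+22·τ ≈ 49.596748, π⊥ = 14+22·τ' ≈ 0.403252 ∈ [0.4, 0.8) ⇒ IN Λ
candidate 3: (m,n)=(22,17) → π∥ = 22+17·τ ≈ 49.506578, π⊥ = 22+17·τ' ≈ 11.493422 ∉ [0.4, 0.8) ⇒ out
candidate 4: (m,n)=(2,2) → π∥ = 2+2·τ ≈ 5.236068, π⊥ = 2+2·τ' ≈ 0.763932 ∈ [0.4, 0.8) ⇒ IN Λ
candidate 5: (m,n)=(15,24) → π∥ = 15+24·τ ≈ 53.832816, π⊥ = 15+24·τ' ≈ 0.167184 ∉ [0.4, 0.8) ⇒ out
candidate 6: (m,n)=(-9,-2) → π∥ = -9-2·τ ≈ -12.236068, π⊥ = -9-2·τ' ≈ -7.763932 ∉ [0.4, 0.8) ⇒ out

2, 4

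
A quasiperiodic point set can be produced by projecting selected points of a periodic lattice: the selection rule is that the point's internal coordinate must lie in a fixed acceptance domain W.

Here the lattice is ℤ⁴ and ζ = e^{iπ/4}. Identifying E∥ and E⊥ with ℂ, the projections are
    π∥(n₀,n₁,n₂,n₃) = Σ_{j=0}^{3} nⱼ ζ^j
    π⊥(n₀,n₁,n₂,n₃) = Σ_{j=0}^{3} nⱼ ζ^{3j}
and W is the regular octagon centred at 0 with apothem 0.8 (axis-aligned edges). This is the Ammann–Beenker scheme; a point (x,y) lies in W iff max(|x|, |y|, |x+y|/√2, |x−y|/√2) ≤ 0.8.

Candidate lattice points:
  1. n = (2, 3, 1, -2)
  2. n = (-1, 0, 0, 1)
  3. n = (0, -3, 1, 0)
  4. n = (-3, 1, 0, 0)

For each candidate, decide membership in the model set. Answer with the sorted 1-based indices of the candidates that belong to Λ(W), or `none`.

π⊥(n) = n₀ + n₁ζ³ + n₂ζ⁶ + n₃ζ⁹ where ζ = e^{iπ/4}.
candidate 1: n = (2, 3, 1, -2) → π⊥ ≈ (-1.535534, -0.292893); max(|x|,|y|,|x±y|/√2) = 1.535534 > 0.8 ⇒ ∉ W
candidate 2: n = (-1, 0, 0, 1) → π⊥ ≈ (-0.292893, +0.707107); max(|x|,|y|,|x±y|/√2) = 0.707107 ≤ 0.8 ⇒ ∈ W
candidate 3: n = (0, -3, 1, 0) → π⊥ ≈ (+2.121320, -3.121320); max(|x|,|y|,|x±y|/√2) = 3.707107 > 0.8 ⇒ ∉ W
candidate 4: n = (-3, 1, 0, 0) → π⊥ ≈ (-3.707107, +0.707107); max(|x|,|y|,|x±y|/√2) = 3.707107 > 0.8 ⇒ ∉ W

2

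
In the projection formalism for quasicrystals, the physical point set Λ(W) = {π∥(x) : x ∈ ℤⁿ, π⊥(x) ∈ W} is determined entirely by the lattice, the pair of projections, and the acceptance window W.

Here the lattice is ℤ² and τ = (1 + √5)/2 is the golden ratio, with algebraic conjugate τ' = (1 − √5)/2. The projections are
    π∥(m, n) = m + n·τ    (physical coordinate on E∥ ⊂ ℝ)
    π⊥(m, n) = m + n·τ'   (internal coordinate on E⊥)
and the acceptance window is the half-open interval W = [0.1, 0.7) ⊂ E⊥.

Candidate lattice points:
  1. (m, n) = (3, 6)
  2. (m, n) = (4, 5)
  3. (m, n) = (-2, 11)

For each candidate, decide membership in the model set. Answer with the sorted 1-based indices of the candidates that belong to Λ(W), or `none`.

Compute τ' = (1−√5)/2 = -0.618034, so π⊥(m,n) = m -0.618034·n.
#1 (3,6): internal coord 3 + (6)·τ' = -0.708204; -0.708204 ∉ [0.1, 0.7) → out
#2 (4,5): internal coord 4 + (5)·τ' = +0.909830; +0.909830 ∉ [0.1, 0.7) → out
#3 (-2,11): internal coord -2 + (11)·τ' = -8.798374; -8.798374 ∉ [0.1, 0.7) → out

none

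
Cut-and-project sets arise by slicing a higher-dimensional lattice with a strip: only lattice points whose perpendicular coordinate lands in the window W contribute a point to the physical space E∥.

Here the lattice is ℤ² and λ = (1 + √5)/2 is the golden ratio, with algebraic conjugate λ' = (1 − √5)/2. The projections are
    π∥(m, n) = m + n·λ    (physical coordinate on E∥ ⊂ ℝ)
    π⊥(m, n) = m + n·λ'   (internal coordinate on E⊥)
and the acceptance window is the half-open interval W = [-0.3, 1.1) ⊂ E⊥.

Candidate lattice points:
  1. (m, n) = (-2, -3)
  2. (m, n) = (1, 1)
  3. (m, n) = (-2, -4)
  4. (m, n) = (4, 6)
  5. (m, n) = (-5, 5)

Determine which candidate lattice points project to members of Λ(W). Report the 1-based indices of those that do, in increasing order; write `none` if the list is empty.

Compute λ' = (1−√5)/2 = -0.618034, so π⊥(m,n) = m -0.618034·n.
#1 (-2,-3): internal coord -2 + (-3)·λ' = -0.145898; -0.145898 ∈ [-0.3, 1.1) → IN Λ
#2 (1,1): internal coord 1 + (1)·λ' = +0.381966; +0.381966 ∈ [-0.3, 1.1) → IN Λ
#3 (-2,-4): internal coord -2 + (-4)·λ' = +0.472136; +0.472136 ∈ [-0.3, 1.1) → IN Λ
#4 (4,6): internal coord 4 + (6)·λ' = +0.291796; +0.291796 ∈ [-0.3, 1.1) → IN Λ
#5 (-5,5): internal coord -5 + (5)·λ' = -8.090170; -8.090170 ∉ [-0.3, 1.1) → out

1, 2, 3, 4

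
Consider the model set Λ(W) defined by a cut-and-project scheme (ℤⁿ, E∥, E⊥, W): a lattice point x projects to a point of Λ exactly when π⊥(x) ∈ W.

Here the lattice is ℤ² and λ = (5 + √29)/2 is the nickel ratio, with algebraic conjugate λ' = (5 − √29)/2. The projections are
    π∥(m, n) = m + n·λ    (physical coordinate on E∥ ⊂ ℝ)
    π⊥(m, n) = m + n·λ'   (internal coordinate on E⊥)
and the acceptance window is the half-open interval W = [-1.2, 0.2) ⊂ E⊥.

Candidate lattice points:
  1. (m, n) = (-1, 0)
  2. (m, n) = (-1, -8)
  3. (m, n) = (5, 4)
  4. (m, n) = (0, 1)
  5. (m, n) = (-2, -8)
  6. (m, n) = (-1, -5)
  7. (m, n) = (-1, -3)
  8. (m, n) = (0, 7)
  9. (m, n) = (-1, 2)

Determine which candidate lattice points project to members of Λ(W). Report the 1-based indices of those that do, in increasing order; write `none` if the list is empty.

λ' = (5−√29)/2 ≈ -0.1926.
#1 (-1,0): internal coord -1 + (0)·λ' = -1.0000; -1.0000 ∈ [-1.2, 0.2) → IN Λ
#2 (-1,-8): internal coord -1 + (-8)·λ' = +0.5407; +0.5407 ∉ [-1.2, 0.2) → out
#3 (5,4): internal coord 5 + (4)·λ' = +4.2297; +4.2297 ∉ [-1.2, 0.2) → out
#4 (0,1): internal coord 0 + (1)·λ' = -0.1926; -0.1926 ∈ [-1.2, 0.2) → IN Λ
#5 (-2,-8): internal coord -2 + (-8)·λ' = -0.4593; -0.4593 ∈ [-1.2, 0.2) → IN Λ
#6 (-1,-5): internal coord -1 + (-5)·λ' = -0.0371; -0.0371 ∈ [-1.2, 0.2) → IN Λ
#7 (-1,-3): internal coord -1 + (-3)·λ' = -0.4223; -0.4223 ∈ [-1.2, 0.2) → IN Λ
#8 (0,7): internal coord 0 + (7)·λ' = -1.3481; -1.3481 ∉ [-1.2, 0.2) → out
#9 (-1,2): internal coord -1 + (2)·λ' = -1.3852; -1.3852 ∉ [-1.2, 0.2) → out

1, 4, 5, 6, 7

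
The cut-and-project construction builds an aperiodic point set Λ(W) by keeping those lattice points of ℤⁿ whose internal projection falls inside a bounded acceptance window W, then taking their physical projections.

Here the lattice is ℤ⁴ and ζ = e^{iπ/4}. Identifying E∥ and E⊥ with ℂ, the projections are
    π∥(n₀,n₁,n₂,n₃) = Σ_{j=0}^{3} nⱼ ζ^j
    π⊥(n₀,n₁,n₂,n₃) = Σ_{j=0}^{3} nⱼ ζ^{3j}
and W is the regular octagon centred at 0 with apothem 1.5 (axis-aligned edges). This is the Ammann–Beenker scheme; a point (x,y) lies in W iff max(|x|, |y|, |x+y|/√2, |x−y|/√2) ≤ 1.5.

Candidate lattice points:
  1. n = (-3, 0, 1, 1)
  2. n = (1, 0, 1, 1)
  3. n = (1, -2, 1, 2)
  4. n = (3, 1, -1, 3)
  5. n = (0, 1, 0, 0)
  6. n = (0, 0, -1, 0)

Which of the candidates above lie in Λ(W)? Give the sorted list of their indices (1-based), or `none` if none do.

5, 6

π⊥(n) = n₀ + n₁ζ³ + n₂ζ⁶ + n₃ζ⁹ where ζ = e^{iπ/4}.
candidate 1: n = (-3, 0, 1, 1) → π⊥ ≈ (-2.29289, -0.29289); max(|x|,|y|,|x±y|/√2) = 2.29289 > 1.5 ⇒ ∉ W
candidate 2: n = (1, 0, 1, 1) → π⊥ ≈ (+1.70711, -0.29289); max(|x|,|y|,|x±y|/√2) = 1.70711 > 1.5 ⇒ ∉ W
candidate 3: n = (1, -2, 1, 2) → π⊥ ≈ (+3.82843, -1.00000); max(|x|,|y|,|x±y|/√2) = 3.82843 > 1.5 ⇒ ∉ W
candidate 4: n = (3, 1, -1, 3) → π⊥ ≈ (+4.41421, +3.82843); max(|x|,|y|,|x±y|/√2) = 5.82843 > 1.5 ⇒ ∉ W
candidate 5: n = (0, 1, 0, 0) → π⊥ ≈ (-0.70711, +0.70711); max(|x|,|y|,|x±y|/√2) = 1.00000 ≤ 1.5 ⇒ ∈ W
candidate 6: n = (0, 0, -1, 0) → π⊥ ≈ (+0.00000, +1.00000); max(|x|,|y|,|x±y|/√2) = 1.00000 ≤ 1.5 ⇒ ∈ W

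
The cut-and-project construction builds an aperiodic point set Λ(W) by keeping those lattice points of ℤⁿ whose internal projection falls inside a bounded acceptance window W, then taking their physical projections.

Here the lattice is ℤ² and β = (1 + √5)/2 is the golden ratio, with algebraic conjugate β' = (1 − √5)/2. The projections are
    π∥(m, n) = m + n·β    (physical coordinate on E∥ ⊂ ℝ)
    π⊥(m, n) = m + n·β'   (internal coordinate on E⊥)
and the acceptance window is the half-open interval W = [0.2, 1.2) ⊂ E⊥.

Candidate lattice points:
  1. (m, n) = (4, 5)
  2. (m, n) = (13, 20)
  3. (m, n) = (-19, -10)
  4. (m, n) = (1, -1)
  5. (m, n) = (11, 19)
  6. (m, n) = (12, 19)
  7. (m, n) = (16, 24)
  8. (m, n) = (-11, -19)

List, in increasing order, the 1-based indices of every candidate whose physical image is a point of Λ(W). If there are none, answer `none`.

Compute β' = (1−√5)/2 = -0.61803, so π⊥(m,n) = m -0.61803·n.
[1] lift (4,5): star map gives 0.90983; window check 0.2 ≤ 0.90983 < 1.2 is true → IN Λ
[2] lift (13,20): star map gives 0.63932; window check 0.2 ≤ 0.63932 < 1.2 is true → IN Λ
[3] lift (-19,-10): star map gives -12.81966; window check 0.2 ≤ -12.81966 < 1.2 is false → out
[4] lift (1,-1): star map gives 1.61803; window check 0.2 ≤ 1.61803 < 1.2 is false → out
[5] lift (11,19): star map gives -0.74265; window check 0.2 ≤ -0.74265 < 1.2 is false → out
[6] lift (12,19): star map gives 0.25735; window check 0.2 ≤ 0.25735 < 1.2 is true → IN Λ
[7] lift (16,24): star map gives 1.16718; window check 0.2 ≤ 1.16718 < 1.2 is true → IN Λ
[8] lift (-11,-19): star map gives 0.74265; window check 0.2 ≤ 0.74265 < 1.2 is true → IN Λ

1, 2, 6, 7, 8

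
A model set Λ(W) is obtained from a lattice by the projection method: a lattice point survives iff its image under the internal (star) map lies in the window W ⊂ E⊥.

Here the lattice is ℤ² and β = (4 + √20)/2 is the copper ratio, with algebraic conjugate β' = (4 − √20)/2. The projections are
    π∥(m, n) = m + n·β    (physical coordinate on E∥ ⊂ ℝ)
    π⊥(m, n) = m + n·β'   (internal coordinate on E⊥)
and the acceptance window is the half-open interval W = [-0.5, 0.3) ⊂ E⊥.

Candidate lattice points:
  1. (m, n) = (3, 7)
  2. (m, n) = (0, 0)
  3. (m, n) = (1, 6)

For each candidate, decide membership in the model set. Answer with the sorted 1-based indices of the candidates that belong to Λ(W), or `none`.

Compute β' = (4−√20)/2 = -0.23607, so π⊥(m,n) = m -0.23607·n.
#1 (3,7): internal coord 3 + (7)·β' = +1.34752; +1.34752 ∉ [-0.5, 0.3) → out
#2 (0,0): internal coord 0 + (0)·β' = +0.00000; +0.00000 ∈ [-0.5, 0.3) → IN Λ
#3 (1,6): internal coord 1 + (6)·β' = -0.41641; -0.41641 ∈ [-0.5, 0.3) → IN Λ

2, 3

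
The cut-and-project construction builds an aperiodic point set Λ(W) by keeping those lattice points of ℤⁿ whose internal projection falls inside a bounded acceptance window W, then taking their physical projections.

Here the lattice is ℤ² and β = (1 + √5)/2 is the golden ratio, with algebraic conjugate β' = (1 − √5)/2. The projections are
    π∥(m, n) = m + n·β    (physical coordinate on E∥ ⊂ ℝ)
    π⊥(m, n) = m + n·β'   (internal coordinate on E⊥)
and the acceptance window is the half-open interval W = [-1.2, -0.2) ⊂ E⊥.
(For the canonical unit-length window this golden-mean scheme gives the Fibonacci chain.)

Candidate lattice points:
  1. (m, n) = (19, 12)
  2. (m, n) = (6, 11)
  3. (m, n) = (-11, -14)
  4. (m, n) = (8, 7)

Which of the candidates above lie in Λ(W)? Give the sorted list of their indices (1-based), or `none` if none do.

β' = (1−√5)/2 ≈ -0.61803.
[1] lift (19,12): star map gives 11.58359; window check -1.2 ≤ 11.58359 < -0.2 is false → out
[2] lift (6,11): star map gives -0.79837; window check -1.2 ≤ -0.79837 < -0.2 is true → IN Λ
[3] lift (-11,-14): star map gives -2.34752; window check -1.2 ≤ -2.34752 < -0.2 is false → out
[4] lift (8,7): star map gives 3.67376; window check -1.2 ≤ 3.67376 < -0.2 is false → out

2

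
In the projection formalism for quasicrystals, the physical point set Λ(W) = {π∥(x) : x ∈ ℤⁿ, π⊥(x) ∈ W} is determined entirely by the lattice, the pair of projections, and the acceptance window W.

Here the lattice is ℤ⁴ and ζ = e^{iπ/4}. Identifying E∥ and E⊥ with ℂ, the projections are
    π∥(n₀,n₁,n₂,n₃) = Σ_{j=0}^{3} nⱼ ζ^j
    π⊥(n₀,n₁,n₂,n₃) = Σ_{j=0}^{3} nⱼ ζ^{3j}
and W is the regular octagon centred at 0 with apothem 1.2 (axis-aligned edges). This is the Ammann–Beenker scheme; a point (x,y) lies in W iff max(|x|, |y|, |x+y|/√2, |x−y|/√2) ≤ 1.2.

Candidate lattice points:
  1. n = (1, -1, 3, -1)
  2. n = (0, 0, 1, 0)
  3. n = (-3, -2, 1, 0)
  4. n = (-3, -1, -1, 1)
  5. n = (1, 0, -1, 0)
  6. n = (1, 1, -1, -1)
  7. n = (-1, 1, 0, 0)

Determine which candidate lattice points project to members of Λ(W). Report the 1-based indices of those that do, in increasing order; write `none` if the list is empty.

2, 6

Internal map: ζ^{3j} for j=0..3 gives (1,0), (−√2/2,√2/2), (0,−1), (√2/2,√2/2).
#1 (1, -1, 3, -1): internal (1.00000, -4.41421); octagon support 4.41421 vs apothem 1.2 → ∉ W
#2 (0, 0, 1, 0): internal (0.00000, -1.00000); octagon support 1.00000 vs apothem 1.2 → ∈ W
#3 (-3, -2, 1, 0): internal (-1.58579, -2.41421); octagon support 2.82843 vs apothem 1.2 → ∉ W
#4 (-3, -1, -1, 1): internal (-1.58579, 1.00000); octagon support 1.82843 vs apothem 1.2 → ∉ W
#5 (1, 0, -1, 0): internal (1.00000, 1.00000); octagon support 1.41421 vs apothem 1.2 → ∉ W
#6 (1, 1, -1, -1): internal (-0.41421, 1.00000); octagon support 1.00000 vs apothem 1.2 → ∈ W
#7 (-1, 1, 0, 0): internal (-1.70711, 0.70711); octagon support 1.70711 vs apothem 1.2 → ∉ W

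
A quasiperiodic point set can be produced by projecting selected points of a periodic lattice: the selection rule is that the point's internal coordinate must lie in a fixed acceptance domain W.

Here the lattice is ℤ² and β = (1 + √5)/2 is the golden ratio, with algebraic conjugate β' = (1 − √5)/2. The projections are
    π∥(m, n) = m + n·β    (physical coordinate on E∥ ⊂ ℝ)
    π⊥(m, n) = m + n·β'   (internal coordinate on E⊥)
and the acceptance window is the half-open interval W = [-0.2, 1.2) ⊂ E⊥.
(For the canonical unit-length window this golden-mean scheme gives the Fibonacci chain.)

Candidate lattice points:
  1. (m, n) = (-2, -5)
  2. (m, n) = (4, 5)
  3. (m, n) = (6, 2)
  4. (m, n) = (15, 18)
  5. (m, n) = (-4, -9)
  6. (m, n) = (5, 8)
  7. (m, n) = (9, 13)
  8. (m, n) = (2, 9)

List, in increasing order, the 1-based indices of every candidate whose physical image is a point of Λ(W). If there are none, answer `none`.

β' = (1−√5)/2 ≈ -0.6180.
candidate 1: (m,n)=(-2,-5) → π∥ = -2-5·β ≈ -10.0902, π⊥ = -2-5·β' ≈ 1.0902 ∈ [-0.2, 1.2) ⇒ IN Λ
candidate 2: (m,n)=(4,5) → π∥ = 4+5·β ≈ 12.0902, π⊥ = 4+5·β' ≈ 0.9098 ∈ [-0.2, 1.2) ⇒ IN Λ
candidate 3: (m,n)=(6,2) → π∥ = 6+2·β ≈ 9.2361, π⊥ = 6+2·β' ≈ 4.7639 ∉ [-0.2, 1.2) ⇒ out
candidate 4: (m,n)=(15,18) → π∥ = 15+18·β ≈ 44.1246, π⊥ = 15+18·β' ≈ 3.8754 ∉ [-0.2, 1.2) ⇒ out
candidate 5: (m,n)=(-4,-9) → π∥ = -4-9·β ≈ -18.5623, π⊥ = -4-9·β' ≈ 1.5623 ∉ [-0.2, 1.2) ⇒ out
candidate 6: (m,n)=(5,8) → π∥ = 5+8·β ≈ 17.9443, π⊥ = 5+8·β' ≈ 0.0557 ∈ [-0.2, 1.2) ⇒ IN Λ
candidate 7: (m,n)=(9,13) → π∥ = 9+13·β ≈ 30.0344, π⊥ = 9+13·β' ≈ 0.9656 ∈ [-0.2, 1.2) ⇒ IN Λ
candidate 8: (m,n)=(2,9) → π∥ = 2+9·β ≈ 16.5623, π⊥ = 2+9·β' ≈ -3.5623 ∉ [-0.2, 1.2) ⇒ out

1, 2, 6, 7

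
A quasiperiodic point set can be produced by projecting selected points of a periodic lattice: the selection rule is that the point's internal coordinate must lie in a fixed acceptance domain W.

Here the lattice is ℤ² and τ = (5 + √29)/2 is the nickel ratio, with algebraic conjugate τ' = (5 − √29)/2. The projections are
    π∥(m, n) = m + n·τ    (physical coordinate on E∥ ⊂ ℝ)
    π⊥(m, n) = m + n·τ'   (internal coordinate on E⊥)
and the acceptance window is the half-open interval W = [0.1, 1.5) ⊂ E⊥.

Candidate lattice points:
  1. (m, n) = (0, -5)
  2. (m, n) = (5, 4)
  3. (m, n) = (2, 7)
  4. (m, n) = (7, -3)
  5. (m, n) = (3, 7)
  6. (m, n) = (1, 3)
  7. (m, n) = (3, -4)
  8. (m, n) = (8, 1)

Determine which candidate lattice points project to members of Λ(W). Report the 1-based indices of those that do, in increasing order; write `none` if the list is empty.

τ' = (5−√29)/2 ≈ -0.1926.
#1 (0,-5): internal coord 0 + (-5)·τ' = +0.9629; +0.9629 ∈ [0.1, 1.5) → IN Λ
#2 (5,4): internal coord 5 + (4)·τ' = +4.2297; +4.2297 ∉ [0.1, 1.5) → out
#3 (2,7): internal coord 2 + (7)·τ' = +0.6519; +0.6519 ∈ [0.1, 1.5) → IN Λ
#4 (7,-3): internal coord 7 + (-3)·τ' = +7.5777; +7.5777 ∉ [0.1, 1.5) → out
#5 (3,7): internal coord 3 + (7)·τ' = +1.6519; +1.6519 ∉ [0.1, 1.5) → out
#6 (1,3): internal coord 1 + (3)·τ' = +0.4223; +0.4223 ∈ [0.1, 1.5) → IN Λ
#7 (3,-4): internal coord 3 + (-4)·τ' = +3.7703; +3.7703 ∉ [0.1, 1.5) → out
#8 (8,1): internal coord 8 + (1)·τ' = +7.8074; +7.8074 ∉ [0.1, 1.5) → out

1, 3, 6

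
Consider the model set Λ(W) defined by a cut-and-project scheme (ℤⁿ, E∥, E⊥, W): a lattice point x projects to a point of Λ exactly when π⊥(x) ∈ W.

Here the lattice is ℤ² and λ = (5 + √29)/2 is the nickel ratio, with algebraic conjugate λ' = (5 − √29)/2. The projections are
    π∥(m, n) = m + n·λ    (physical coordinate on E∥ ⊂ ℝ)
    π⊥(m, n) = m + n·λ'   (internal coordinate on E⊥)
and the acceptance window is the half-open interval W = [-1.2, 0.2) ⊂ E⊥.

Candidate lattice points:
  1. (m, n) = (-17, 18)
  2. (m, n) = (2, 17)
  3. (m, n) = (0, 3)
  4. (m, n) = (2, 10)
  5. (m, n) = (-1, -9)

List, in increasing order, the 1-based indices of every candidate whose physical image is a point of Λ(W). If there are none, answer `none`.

λ' = (5−√29)/2 ≈ -0.19258.
[1] lift (-17,18): star map gives -20.46648; window check -1.2 ≤ -20.46648 < 0.2 is false → out
[2] lift (2,17): star map gives -1.27390; window check -1.2 ≤ -1.27390 < 0.2 is false → out
[3] lift (0,3): star map gives -0.57775; window check -1.2 ≤ -0.57775 < 0.2 is true → IN Λ
[4] lift (2,10): star map gives 0.07418; window check -1.2 ≤ 0.07418 < 0.2 is true → IN Λ
[5] lift (-1,-9): star map gives 0.73324; window check -1.2 ≤ 0.73324 < 0.2 is false → out

3, 4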